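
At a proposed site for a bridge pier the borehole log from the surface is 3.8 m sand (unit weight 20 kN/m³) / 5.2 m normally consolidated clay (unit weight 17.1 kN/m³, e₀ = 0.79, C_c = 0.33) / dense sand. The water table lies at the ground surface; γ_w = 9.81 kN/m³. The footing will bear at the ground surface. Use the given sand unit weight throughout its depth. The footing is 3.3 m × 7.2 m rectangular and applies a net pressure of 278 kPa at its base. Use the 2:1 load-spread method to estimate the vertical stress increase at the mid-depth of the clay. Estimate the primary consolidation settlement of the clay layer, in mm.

S_c ≈ 260 mm

Mid-depth of clay below the ground surface: z = 3.8 + 5.2/2 = 6.4 m.
Total vertical stress at mid-clay: σ_v = 20×3.8 + 17.1×2.6 = 120.46 kPa.
Pore pressure: u = 9.81×(6.4 − 0) = 62.784 kPa.
Initial effective stress: σ'_0 = σ_v − u = 120.46 − 62.784 = 57.676 kPa.
Stress increase at mid-clay by the 2:1 spreading method:
Δσ = qBL/((B+z)(L+z)) = 278×3.3×7.2/((3.3+6.4)(7.2+6.4)) = 50.07 kPa
Final effective stress: σ'_f = σ'_0 + Δσ = 57.676 + 50.07 = 107.75 kPa.
Normally consolidated clay, so the full stress increment lies on the virgin compression line:
S_c = C_c·H/(1+e₀)·log₁₀(σ'_f/σ'_0) = 0.33×5.2/(1+0.79)×log₁₀(107.75/57.676)
    = 0.95866 × 0.27142 = 0.2602 m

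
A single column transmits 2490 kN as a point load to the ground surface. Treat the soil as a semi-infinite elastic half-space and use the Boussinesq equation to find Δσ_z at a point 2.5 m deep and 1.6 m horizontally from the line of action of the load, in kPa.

Δσ_z ≈ 80.6 kPa

Boussinesq vertical stress below a point load on an elastic half-space:
Δσ_z = 3P/(2πz²) · [1 + (r/z)²]^(−5/2)
r/z = 1.6/2.5 = 0.64; [1+(r/z)²]^(−5/2) = 0.4239.
Δσ_z = 3×2490/(2π×2.5²) × 0.4239 = 190.22 × 0.4239 = 80.63 kPa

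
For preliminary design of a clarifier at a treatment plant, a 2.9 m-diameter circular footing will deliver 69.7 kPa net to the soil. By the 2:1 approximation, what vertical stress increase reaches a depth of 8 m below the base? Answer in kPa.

By the 2:1 method the load spreads at 1 horizontal : 2 vertical, so at depth z the loaded area has grown by z in each plan dimension:
Δσ ≈ qD²/(D+z)² = 69.7×2.9²/(2.9+8)² = 4.9337 kPa

Δσ_z ≈ 4.93 kPa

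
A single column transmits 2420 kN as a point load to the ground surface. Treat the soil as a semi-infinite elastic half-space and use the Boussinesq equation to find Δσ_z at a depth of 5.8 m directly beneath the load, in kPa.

Δσ_z ≈ 34.3 kPa

Boussinesq vertical stress below a point load on an elastic half-space:
Δσ_z = 3P/(2πz²) · [1 + (r/z)²]^(−5/2)
r/z = 0/5.8 = 0; [1+(r/z)²]^(−5/2) = 1.
Δσ_z = 3×2420/(2π×5.8²) × 1 = 34.348 × 1 = 34.35 kPa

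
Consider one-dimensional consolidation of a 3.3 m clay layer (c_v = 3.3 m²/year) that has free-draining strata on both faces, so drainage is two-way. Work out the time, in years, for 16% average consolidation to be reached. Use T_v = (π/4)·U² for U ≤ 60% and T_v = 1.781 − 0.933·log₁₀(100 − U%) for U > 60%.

Drainage path length: H_d = H/2 = 1.65 m (double drainage).
U ≤ 60%: T_v = (π/4)·U² = (π/4)×0.16² = 0.020106.
t = T_v·H_d²/c_v = 0.020106×1.65²/3.3 = 0.01659 years.

t ≈ 0.0166 years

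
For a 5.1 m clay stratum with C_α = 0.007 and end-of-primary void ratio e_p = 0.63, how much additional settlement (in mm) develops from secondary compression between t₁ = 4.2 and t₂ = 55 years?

Secondary compression: S_s = C_α·H/(1+e_p)·log₁₀(t₂/t₁)
S_s = 0.007×5.1/(1+0.63)×log₁₀(55/4.2)
    = 0.0219 × 1.117 = 0.02447 m

S_s ≈ 24.5 mm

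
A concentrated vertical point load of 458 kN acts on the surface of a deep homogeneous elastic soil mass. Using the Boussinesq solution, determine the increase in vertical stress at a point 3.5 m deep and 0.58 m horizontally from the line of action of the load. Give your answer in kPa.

Δσ_z ≈ 16.7 kPa

Boussinesq vertical stress below a point load on an elastic half-space:
Δσ_z = 3P/(2πz²) · [1 + (r/z)²]^(−5/2)
r/z = 0.58/3.5 = 0.16571; [1+(r/z)²]^(−5/2) = 0.93452.
Δσ_z = 3×458/(2π×3.5²) × 0.93452 = 17.851 × 0.93452 = 16.68 kPa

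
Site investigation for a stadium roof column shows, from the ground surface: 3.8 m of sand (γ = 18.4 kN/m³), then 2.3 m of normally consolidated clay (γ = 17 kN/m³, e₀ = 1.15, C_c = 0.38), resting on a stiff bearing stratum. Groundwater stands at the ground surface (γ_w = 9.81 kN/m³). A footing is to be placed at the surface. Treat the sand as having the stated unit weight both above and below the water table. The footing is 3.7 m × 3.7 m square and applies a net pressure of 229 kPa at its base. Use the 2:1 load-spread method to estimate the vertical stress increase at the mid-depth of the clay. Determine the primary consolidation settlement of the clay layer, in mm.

S_c ≈ 124 mm

Mid-depth of clay below the ground surface: z = 3.8 + 2.3/2 = 4.95 m.
Total vertical stress at mid-clay: σ_v = 18.4×3.8 + 17×1.15 = 89.47 kPa.
Pore pressure: u = 9.81×(4.95 − 0) = 48.56 kPa.
Initial effective stress: σ'_0 = σ_v − u = 89.47 − 48.56 = 40.91 kPa.
Stress increase at mid-clay by the 2:1 spreading method:
Δσ = qBL/((B+z)(L+z)) = 229×3.7×3.7/((3.7+4.95)(3.7+4.95)) = 41.899 kPa
Final effective stress: σ'_f = σ'_0 + Δσ = 40.91 + 41.899 = 82.809 kPa.
Normally consolidated clay, so the full stress increment lies on the virgin compression line:
S_c = C_c·H/(1+e₀)·log₁₀(σ'_f/σ'_0) = 0.38×2.3/(1+1.15)×log₁₀(82.809/40.91)
    = 0.40651 × 0.30625 = 0.1245 m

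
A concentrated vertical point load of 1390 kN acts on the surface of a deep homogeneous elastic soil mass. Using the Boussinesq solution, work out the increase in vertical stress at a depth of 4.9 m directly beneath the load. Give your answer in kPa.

Boussinesq vertical stress below a point load on an elastic half-space:
Δσ_z = 3P/(2πz²) · [1 + (r/z)²]^(−5/2)
r/z = 0/4.9 = 0; [1+(r/z)²]^(−5/2) = 1.
Δσ_z = 3×1390/(2π×4.9²) × 1 = 27.642 × 1 = 27.64 kPa

Δσ_z ≈ 27.6 kPa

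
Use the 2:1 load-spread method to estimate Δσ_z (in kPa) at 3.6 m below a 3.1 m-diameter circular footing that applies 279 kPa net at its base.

By the 2:1 method the load spreads at 1 horizontal : 2 vertical, so at depth z the loaded area has grown by z in each plan dimension:
Δσ ≈ qD²/(D+z)² = 279×3.1²/(3.1+3.6)² = 59.728 kPa

Δσ_z ≈ 59.7 kPa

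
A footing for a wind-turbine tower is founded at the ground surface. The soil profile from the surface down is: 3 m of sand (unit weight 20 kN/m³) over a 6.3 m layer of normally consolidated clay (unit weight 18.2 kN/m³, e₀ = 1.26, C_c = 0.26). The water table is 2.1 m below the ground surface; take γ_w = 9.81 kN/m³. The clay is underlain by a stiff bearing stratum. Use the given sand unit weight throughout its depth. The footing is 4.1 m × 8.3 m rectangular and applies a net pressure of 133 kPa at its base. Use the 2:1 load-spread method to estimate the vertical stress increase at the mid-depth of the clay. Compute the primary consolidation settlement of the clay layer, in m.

S_c ≈ 0.105 m

Mid-depth of clay below the ground surface: z = 3 + 6.3/2 = 6.15 m.
Total vertical stress at mid-clay: σ_v = 20×3 + 18.2×3.15 = 117.33 kPa.
Pore pressure: u = 9.81×(6.15 − 2.1) = 39.73 kPa.
Initial effective stress: σ'_0 = σ_v − u = 117.33 − 39.73 = 77.6 kPa.
Stress increase at mid-clay by the 2:1 spreading method:
Δσ = qBL/((B+z)(L+z)) = 133×4.1×8.3/((4.1+6.15)(8.3+6.15)) = 30.558 kPa
Final effective stress: σ'_f = σ'_0 + Δσ = 77.6 + 30.558 = 108.16 kPa.
Normally consolidated clay, so the full stress increment lies on the virgin compression line:
S_c = C_c·H/(1+e₀)·log₁₀(σ'_f/σ'_0) = 0.26×6.3/(1+1.26)×log₁₀(108.16/77.6)
    = 0.72478 × 0.1442 = 0.1045 m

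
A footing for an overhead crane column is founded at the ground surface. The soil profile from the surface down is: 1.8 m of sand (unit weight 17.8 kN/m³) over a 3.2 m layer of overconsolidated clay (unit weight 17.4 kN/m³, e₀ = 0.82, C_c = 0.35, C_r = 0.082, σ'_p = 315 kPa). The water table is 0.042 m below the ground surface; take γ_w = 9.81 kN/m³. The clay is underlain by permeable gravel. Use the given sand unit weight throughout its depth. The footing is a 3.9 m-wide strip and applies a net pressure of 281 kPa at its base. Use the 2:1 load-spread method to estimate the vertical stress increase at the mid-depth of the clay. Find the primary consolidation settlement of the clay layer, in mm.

Mid-depth of clay below the ground surface: z = 1.8 + 3.2/2 = 3.4 m.
Total vertical stress at mid-clay: σ_v = 17.8×1.8 + 17.4×1.6 = 59.88 kPa.
Pore pressure: u = 9.81×(3.4 − 0.042) = 32.942 kPa.
Initial effective stress: σ'_0 = σ_v − u = 59.88 − 32.942 = 26.938 kPa.
Stress increase at mid-clay by the 2:1 spreading method:
Δσ = qB/(B+z) = 281×3.9/(3.9+3.4) = 150.12 kPa
Final effective stress: σ'_f = 26.938 + 150.12 = 177.06 kPa.
σ'_f = 177.06 ≤ σ'_p = 315 kPa, so the clay remains overconsolidated and only the recompression index applies:
S_c = C_r·H/(1+e₀)·log₁₀(σ'_f/σ'_0) = 0.082×3.2/1.82×log₁₀(177.06/26.938)
    = 0.14417 × 0.81776 = 0.1179 m

S_c ≈ 118 mm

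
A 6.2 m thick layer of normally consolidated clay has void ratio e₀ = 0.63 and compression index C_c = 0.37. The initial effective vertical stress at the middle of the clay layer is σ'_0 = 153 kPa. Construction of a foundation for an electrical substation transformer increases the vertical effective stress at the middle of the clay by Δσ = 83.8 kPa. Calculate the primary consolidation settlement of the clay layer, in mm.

Final effective stress: σ'_f = σ'_0 + Δσ = 153 + 83.8 = 236.8 kPa.
Normally consolidated clay, so the full stress increment lies on the virgin compression line:
S_c = C_c·H/(1+e₀)·log₁₀(σ'_f/σ'_0) = 0.37×6.2/(1+0.63)×log₁₀(236.8/153)
    = 1.4074 × 0.18969 = 0.267 m

S_c ≈ 267 mm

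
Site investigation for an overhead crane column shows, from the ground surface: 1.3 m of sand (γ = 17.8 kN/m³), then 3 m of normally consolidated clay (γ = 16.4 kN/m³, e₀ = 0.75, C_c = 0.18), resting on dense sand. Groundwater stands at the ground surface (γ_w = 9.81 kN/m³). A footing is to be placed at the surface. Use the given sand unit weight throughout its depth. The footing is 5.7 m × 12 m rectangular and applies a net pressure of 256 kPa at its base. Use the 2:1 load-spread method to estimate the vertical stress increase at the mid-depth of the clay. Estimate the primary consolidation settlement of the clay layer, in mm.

S_c ≈ 276 mm

Mid-depth of clay below the ground surface: z = 1.3 + 3/2 = 2.8 m.
Total vertical stress at mid-clay: σ_v = 17.8×1.3 + 16.4×1.5 = 47.74 kPa.
Pore pressure: u = 9.81×(2.8 − 0) = 27.468 kPa.
Initial effective stress: σ'_0 = σ_v − u = 47.74 − 27.468 = 20.272 kPa.
Stress increase at mid-clay by the 2:1 spreading method:
Δσ = qBL/((B+z)(L+z)) = 256×5.7×12/((5.7+2.8)(12+2.8)) = 139.19 kPa
Final effective stress: σ'_f = σ'_0 + Δσ = 20.272 + 139.19 = 159.46 kPa.
Normally consolidated clay, so the full stress increment lies on the virgin compression line:
S_c = C_c·H/(1+e₀)·log₁₀(σ'_f/σ'_0) = 0.18×3/(1+0.75)×log₁₀(159.46/20.272)
    = 0.30857 × 0.89576 = 0.2764 m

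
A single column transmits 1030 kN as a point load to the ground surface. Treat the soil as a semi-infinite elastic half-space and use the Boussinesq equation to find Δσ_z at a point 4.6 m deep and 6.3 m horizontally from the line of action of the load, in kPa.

Δσ_z ≈ 1.66 kPa

Boussinesq vertical stress below a point load on an elastic half-space:
Δσ_z = 3P/(2πz²) · [1 + (r/z)²]^(−5/2)
r/z = 6.3/4.6 = 1.3696; [1+(r/z)²]^(−5/2) = 0.071308.
Δσ_z = 3×1030/(2π×4.6²) × 0.071308 = 23.241 × 0.071308 = 1.657 kPa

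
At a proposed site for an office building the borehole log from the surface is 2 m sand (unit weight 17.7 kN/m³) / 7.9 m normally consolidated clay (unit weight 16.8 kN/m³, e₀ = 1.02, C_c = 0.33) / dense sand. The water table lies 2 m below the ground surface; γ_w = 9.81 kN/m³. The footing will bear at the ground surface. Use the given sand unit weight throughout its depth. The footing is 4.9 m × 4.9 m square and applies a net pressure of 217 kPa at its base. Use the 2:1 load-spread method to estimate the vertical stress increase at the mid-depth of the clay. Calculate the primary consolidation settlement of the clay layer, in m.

S_c ≈ 0.298 m

Mid-depth of clay below the ground surface: z = 2 + 7.9/2 = 5.95 m.
Total vertical stress at mid-clay: σ_v = 17.7×2 + 16.8×3.95 = 101.76 kPa.
Pore pressure: u = 9.81×(5.95 − 2) = 38.75 kPa.
Initial effective stress: σ'_0 = σ_v − u = 101.76 − 38.75 = 63.01 kPa.
Stress increase at mid-clay by the 2:1 spreading method:
Δσ = qBL/((B+z)(L+z)) = 217×4.9×4.9/((4.9+5.95)(4.9+5.95)) = 44.258 kPa
Final effective stress: σ'_f = σ'_0 + Δσ = 63.01 + 44.258 = 107.27 kPa.
Normally consolidated clay, so the full stress increment lies on the virgin compression line:
S_c = C_c·H/(1+e₀)·log₁₀(σ'_f/σ'_0) = 0.33×7.9/(1+1.02)×log₁₀(107.27/63.01)
    = 1.2906 × 0.23107 = 0.2982 m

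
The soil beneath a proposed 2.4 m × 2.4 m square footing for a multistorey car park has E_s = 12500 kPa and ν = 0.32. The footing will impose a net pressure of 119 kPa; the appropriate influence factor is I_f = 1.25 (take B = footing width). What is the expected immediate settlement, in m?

S_e ≈ 0.0256 m

Immediate (elastic) settlement: S_e = q·B·(1−ν²)/E_s · I_f.
S_e = 119 × 2.4 × (1 − 0.32²) / 12500 × 1.25
    = 119 × 2.4 × 0.8976 / 12500 × 1.25
    = 0.02564 m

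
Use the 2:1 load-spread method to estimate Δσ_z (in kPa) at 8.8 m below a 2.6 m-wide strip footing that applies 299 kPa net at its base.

Δσ_z ≈ 68.2 kPa

By the 2:1 method the load spreads at 1 horizontal : 2 vertical, so at depth z the loaded area has grown by z in each plan dimension:
Δσ = qB/(B+z) = 299×2.6/(2.6+8.8) = 68.193 kPa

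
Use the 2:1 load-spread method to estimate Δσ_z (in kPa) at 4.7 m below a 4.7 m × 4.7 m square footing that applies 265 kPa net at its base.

Δσ_z ≈ 66.2 kPa

By the 2:1 method the load spreads at 1 horizontal : 2 vertical, so at depth z the loaded area has grown by z in each plan dimension:
Δσ = qBL/((B+z)(L+z)) = 265×4.7×4.7/((4.7+4.7)(4.7+4.7)) = 66.25 kPa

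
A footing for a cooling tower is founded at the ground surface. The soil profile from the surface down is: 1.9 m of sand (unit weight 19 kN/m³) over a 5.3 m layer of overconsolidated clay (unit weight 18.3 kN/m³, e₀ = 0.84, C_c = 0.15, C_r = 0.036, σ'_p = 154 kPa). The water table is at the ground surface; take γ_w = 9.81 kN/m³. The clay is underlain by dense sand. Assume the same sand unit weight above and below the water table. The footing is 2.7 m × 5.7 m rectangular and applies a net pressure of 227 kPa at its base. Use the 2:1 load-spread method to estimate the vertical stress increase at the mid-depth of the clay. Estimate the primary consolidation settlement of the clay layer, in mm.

S_c ≈ 35 mm

Mid-depth of clay below the ground surface: z = 1.9 + 5.3/2 = 4.55 m.
Total vertical stress at mid-clay: σ_v = 19×1.9 + 18.3×2.65 = 84.595 kPa.
Pore pressure: u = 9.81×(4.55 − 0) = 44.636 kPa.
Initial effective stress: σ'_0 = σ_v − u = 84.595 − 44.636 = 39.959 kPa.
Stress increase at mid-clay by the 2:1 spreading method:
Δσ = qBL/((B+z)(L+z)) = 227×2.7×5.7/((2.7+4.55)(5.7+4.55)) = 47.011 kPa
Final effective stress: σ'_f = 39.959 + 47.011 = 86.97 kPa.
σ'_f = 86.97 ≤ σ'_p = 154 kPa, so the clay remains overconsolidated and only the recompression index applies:
S_c = C_r·H/(1+e₀)·log₁₀(σ'_f/σ'_0) = 0.036×5.3/1.84×log₁₀(86.97/39.959)
    = 0.10369 × 0.33775 = 0.03502 m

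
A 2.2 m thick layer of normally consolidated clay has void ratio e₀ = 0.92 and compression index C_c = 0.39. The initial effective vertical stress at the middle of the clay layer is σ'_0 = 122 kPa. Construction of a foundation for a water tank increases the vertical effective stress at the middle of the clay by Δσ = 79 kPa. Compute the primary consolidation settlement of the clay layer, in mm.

Final effective stress: σ'_f = σ'_0 + Δσ = 122 + 79 = 201 kPa.
Normally consolidated clay, so the full stress increment lies on the virgin compression line:
S_c = C_c·H/(1+e₀)·log₁₀(σ'_f/σ'_0) = 0.39×2.2/(1+0.92)×log₁₀(201/122)
    = 0.44688 × 0.21684 = 0.0969 m

S_c ≈ 96.9 mm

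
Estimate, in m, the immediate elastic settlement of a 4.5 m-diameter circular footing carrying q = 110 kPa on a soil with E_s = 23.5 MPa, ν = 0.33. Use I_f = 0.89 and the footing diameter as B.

Immediate (elastic) settlement: S_e = q·B·(1−ν²)/E_s · I_f.
E_s = 23.5 MPa = 23500 kPa.
S_e = 110 × 4.5 × (1 − 0.33²) / 23500 × 0.89
    = 110 × 4.5 × 0.8911 / 23500 × 0.89
    = 0.01671 m

S_e ≈ 0.0167 m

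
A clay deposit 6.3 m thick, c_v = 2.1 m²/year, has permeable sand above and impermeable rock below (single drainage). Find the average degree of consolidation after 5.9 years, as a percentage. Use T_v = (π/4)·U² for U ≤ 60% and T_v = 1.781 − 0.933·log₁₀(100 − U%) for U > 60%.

Drainage path length: H_d = H = 6.3 m (single drainage).
T_v = c_v·t/H_d² = 2.1×5.9/6.3² = 0.31217.
T_v = 0.31217 corresponds to the U > 60% branch:
U = 1 − 10^((1.781 − T_v)/0.933)/100 = 0.6248

U ≈ 62.5 %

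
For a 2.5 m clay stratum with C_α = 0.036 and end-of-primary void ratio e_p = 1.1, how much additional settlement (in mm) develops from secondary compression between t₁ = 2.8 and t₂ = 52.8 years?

S_s ≈ 54.7 mm

Secondary compression: S_s = C_α·H/(1+e_p)·log₁₀(t₂/t₁)
S_s = 0.036×2.5/(1+1.1)×log₁₀(52.8/2.8)
    = 0.04286 × 1.275 = 0.05466 m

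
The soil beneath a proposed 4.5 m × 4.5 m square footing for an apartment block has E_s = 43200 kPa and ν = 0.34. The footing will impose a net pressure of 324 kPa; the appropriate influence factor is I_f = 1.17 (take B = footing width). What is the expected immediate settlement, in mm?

Immediate (elastic) settlement: S_e = q·B·(1−ν²)/E_s · I_f.
S_e = 324 × 4.5 × (1 − 0.34²) / 43200 × 1.17
    = 324 × 4.5 × 0.8844 / 43200 × 1.17
    = 0.03492 m = 34.92 mm

S_e ≈ 34.9 mm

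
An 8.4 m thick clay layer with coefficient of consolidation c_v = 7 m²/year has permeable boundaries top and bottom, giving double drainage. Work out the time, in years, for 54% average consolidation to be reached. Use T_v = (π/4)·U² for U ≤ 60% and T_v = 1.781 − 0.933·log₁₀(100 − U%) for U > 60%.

Drainage path length: H_d = H/2 = 4.2 m (double drainage).
U ≤ 60%: T_v = (π/4)·U² = (π/4)×0.54² = 0.22902.
t = T_v·H_d²/c_v = 0.22902×4.2²/7 = 0.5771 years.

t ≈ 0.577 years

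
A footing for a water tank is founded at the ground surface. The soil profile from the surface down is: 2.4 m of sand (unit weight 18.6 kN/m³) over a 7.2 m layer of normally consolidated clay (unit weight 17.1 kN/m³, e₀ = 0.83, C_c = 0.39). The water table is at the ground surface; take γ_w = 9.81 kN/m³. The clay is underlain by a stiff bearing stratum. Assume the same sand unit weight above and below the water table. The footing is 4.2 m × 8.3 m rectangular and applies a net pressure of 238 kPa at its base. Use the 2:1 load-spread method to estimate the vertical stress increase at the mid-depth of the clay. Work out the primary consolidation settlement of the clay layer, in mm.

S_c ≈ 526 mm

Mid-depth of clay below the ground surface: z = 2.4 + 7.2/2 = 6 m.
Total vertical stress at mid-clay: σ_v = 18.6×2.4 + 17.1×3.6 = 106.2 kPa.
Pore pressure: u = 9.81×(6 − 0) = 58.86 kPa.
Initial effective stress: σ'_0 = σ_v − u = 106.2 − 58.86 = 47.34 kPa.
Stress increase at mid-clay by the 2:1 spreading method:
Δσ = qBL/((B+z)(L+z)) = 238×4.2×8.3/((4.2+6)(8.3+6)) = 56.881 kPa
Final effective stress: σ'_f = σ'_0 + Δσ = 47.34 + 56.881 = 104.22 kPa.
Normally consolidated clay, so the full stress increment lies on the virgin compression line:
S_c = C_c·H/(1+e₀)·log₁₀(σ'_f/σ'_0) = 0.39×7.2/(1+0.83)×log₁₀(104.22/47.34)
    = 1.5344 × 0.34272 = 0.5259 m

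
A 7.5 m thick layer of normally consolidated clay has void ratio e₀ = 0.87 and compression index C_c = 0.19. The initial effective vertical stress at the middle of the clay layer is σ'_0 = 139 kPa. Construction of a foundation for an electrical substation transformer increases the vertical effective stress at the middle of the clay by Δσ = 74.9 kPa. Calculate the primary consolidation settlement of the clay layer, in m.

Final effective stress: σ'_f = σ'_0 + Δσ = 139 + 74.9 = 213.9 kPa.
Normally consolidated clay, so the full stress increment lies on the virgin compression line:
S_c = C_c·H/(1+e₀)·log₁₀(σ'_f/σ'_0) = 0.19×7.5/(1+0.87)×log₁₀(213.9/139)
    = 0.76203 × 0.1872 = 0.1427 m

S_c ≈ 0.143 m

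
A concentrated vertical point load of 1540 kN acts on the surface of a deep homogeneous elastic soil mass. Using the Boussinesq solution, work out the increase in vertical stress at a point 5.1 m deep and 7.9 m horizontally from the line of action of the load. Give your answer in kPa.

Δσ_z ≈ 1.33 kPa

Boussinesq vertical stress below a point load on an elastic half-space:
Δσ_z = 3P/(2πz²) · [1 + (r/z)²]^(−5/2)
r/z = 7.9/5.1 = 1.549; [1+(r/z)²]^(−5/2) = 0.046933.
Δσ_z = 3×1540/(2π×5.1²) × 0.046933 = 28.27 × 0.046933 = 1.327 kPa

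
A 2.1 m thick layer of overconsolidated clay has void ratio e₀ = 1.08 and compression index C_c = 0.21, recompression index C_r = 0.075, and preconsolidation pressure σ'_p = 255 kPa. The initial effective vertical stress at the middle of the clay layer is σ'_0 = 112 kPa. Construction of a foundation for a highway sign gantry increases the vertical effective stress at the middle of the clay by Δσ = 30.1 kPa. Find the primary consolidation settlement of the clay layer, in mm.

S_c ≈ 7.83 mm

Final effective stress: σ'_f = 112 + 30.1 = 142.1 kPa.
σ'_f = 142.1 ≤ σ'_p = 255 kPa, so the clay remains overconsolidated and only the recompression index applies:
S_c = C_r·H/(1+e₀)·log₁₀(σ'_f/σ'_0) = 0.075×2.1/2.08×log₁₀(142.1/112)
    = 0.07572 × 0.10338 = 0.007828 m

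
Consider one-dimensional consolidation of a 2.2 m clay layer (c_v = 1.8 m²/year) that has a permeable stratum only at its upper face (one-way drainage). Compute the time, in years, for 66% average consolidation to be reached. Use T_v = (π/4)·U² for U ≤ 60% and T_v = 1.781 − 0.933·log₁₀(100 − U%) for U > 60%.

Drainage path length: H_d = H = 2.2 m (single drainage).
U > 60%: T_v = 1.781 − 0.933·log₁₀(100 − 66) = 0.35213.
t = T_v·H_d²/c_v = 0.35213×2.2²/1.8 = 0.9468 years.

t ≈ 0.947 years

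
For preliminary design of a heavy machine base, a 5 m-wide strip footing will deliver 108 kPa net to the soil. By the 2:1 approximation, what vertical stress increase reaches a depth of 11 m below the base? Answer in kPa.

Δσ_z ≈ 33.8 kPa

By the 2:1 method the load spreads at 1 horizontal : 2 vertical, so at depth z the loaded area has grown by z in each plan dimension:
Δσ = qB/(B+z) = 108×5/(5+11) = 33.75 kPa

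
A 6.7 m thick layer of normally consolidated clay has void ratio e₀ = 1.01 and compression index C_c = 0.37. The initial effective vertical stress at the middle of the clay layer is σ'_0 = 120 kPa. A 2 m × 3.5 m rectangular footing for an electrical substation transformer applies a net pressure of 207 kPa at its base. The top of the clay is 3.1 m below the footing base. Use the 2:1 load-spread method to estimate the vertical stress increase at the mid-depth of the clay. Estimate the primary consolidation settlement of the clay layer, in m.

S_c ≈ 0.0719 m

Mid-depth of clay below the footing base: z = 3.1 + 6.7/2 = 6.45 m.
Stress increase at mid-clay by the 2:1 spreading method:
Δσ = qBL/((B+z)(L+z)) = 207×2×3.5/((2+6.45)(3.5+6.45)) = 17.234 kPa
Final effective stress: σ'_f = σ'_0 + Δσ = 120 + 17.234 = 137.23 kPa.
Normally consolidated clay, so the full stress increment lies on the virgin compression line:
S_c = C_c·H/(1+e₀)·log₁₀(σ'_f/σ'_0) = 0.37×6.7/(1+1.01)×log₁₀(137.23/120)
    = 1.2333 × 0.058268 = 0.07186 m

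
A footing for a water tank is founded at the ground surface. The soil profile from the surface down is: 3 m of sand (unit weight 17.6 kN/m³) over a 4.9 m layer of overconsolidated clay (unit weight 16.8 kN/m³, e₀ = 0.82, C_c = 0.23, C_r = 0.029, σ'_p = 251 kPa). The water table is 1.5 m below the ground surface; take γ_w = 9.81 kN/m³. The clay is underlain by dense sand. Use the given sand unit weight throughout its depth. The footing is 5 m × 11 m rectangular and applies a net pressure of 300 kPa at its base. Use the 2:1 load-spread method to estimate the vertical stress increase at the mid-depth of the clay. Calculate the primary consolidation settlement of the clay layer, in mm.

Mid-depth of clay below the ground surface: z = 3 + 4.9/2 = 5.45 m.
Total vertical stress at mid-clay: σ_v = 17.6×3 + 16.8×2.45 = 93.96 kPa.
Pore pressure: u = 9.81×(5.45 − 1.5) = 38.75 kPa.
Initial effective stress: σ'_0 = σ_v − u = 93.96 − 38.75 = 55.21 kPa.
Stress increase at mid-clay by the 2:1 spreading method:
Δσ = qBL/((B+z)(L+z)) = 300×5×11/((5+5.45)(11+5.45)) = 95.985 kPa
Final effective stress: σ'_f = 55.21 + 95.985 = 151.19 kPa.
σ'_f = 151.19 ≤ σ'_p = 251 kPa, so the clay remains overconsolidated and only the recompression index applies:
S_c = C_r·H/(1+e₀)·log₁₀(σ'_f/σ'_0) = 0.029×4.9/1.82×log₁₀(151.19/55.21)
    = 0.078077 × 0.43751 = 0.03416 m

S_c ≈ 34.2 mm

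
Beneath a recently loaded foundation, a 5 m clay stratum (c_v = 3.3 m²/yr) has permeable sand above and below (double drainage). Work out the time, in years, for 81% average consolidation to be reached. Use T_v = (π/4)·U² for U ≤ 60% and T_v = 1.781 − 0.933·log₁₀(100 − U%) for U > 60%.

Drainage path length: H_d = H/2 = 2.5 m (double drainage).
U > 60%: T_v = 1.781 − 0.933·log₁₀(100 − 81) = 0.58792.
t = T_v·H_d²/c_v = 0.58792×2.5²/3.3 = 1.113 years.

t ≈ 1.11 years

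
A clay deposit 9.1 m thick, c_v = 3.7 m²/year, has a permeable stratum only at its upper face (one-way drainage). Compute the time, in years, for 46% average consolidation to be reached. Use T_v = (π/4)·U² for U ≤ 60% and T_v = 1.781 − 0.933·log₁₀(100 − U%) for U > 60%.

t ≈ 3.72 years

Drainage path length: H_d = H = 9.1 m (single drainage).
U ≤ 60%: T_v = (π/4)·U² = (π/4)×0.46² = 0.16619.
t = T_v·H_d²/c_v = 0.16619×9.1²/3.7 = 3.72 years.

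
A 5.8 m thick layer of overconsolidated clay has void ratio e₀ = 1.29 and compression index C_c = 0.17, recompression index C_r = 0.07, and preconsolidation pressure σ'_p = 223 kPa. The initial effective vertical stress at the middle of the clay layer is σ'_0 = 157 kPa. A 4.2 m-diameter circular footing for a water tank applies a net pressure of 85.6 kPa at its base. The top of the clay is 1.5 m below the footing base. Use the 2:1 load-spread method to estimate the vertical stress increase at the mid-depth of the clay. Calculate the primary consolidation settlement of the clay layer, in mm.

S_c ≈ 9.41 mm

Mid-depth of clay below the footing base: z = 1.5 + 5.8/2 = 4.4 m.
Stress increase at mid-clay by the 2:1 spreading method:
Δσ ≈ qD²/(D+z)² = 85.6×4.2²/(4.2+4.4)² = 20.416 kPa
Final effective stress: σ'_f = 157 + 20.416 = 177.42 kPa.
σ'_f = 177.42 ≤ σ'_p = 223 kPa, so the clay remains overconsolidated and only the recompression index applies:
S_c = C_r·H/(1+e₀)·log₁₀(σ'_f/σ'_0) = 0.07×5.8/2.29×log₁₀(177.42/157)
    = 0.1773 × 0.053103 = 0.009415 m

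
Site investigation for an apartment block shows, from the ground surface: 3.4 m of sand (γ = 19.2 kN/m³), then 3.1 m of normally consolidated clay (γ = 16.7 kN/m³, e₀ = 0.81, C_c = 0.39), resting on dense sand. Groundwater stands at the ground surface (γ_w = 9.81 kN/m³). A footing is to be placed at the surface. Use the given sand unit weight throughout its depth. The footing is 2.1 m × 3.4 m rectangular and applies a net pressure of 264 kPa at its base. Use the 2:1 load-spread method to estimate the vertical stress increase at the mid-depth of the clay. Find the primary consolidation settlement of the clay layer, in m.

S_c ≈ 0.163 m

Mid-depth of clay below the ground surface: z = 3.4 + 3.1/2 = 4.95 m.
Total vertical stress at mid-clay: σ_v = 19.2×3.4 + 16.7×1.55 = 91.165 kPa.
Pore pressure: u = 9.81×(4.95 − 0) = 48.56 kPa.
Initial effective stress: σ'_0 = σ_v − u = 91.165 − 48.56 = 42.605 kPa.
Stress increase at mid-clay by the 2:1 spreading method:
Δσ = qBL/((B+z)(L+z)) = 264×2.1×3.4/((2.1+4.95)(3.4+4.95)) = 32.02 kPa
Final effective stress: σ'_f = σ'_0 + Δσ = 42.605 + 32.02 = 74.625 kPa.
Normally consolidated clay, so the full stress increment lies on the virgin compression line:
S_c = C_c·H/(1+e₀)·log₁₀(σ'_f/σ'_0) = 0.39×3.1/(1+0.81)×log₁₀(74.625/42.605)
    = 0.66796 × 0.24342 = 0.1626 m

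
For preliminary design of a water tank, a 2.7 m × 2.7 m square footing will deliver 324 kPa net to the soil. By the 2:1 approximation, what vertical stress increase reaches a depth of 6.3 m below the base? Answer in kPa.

By the 2:1 method the load spreads at 1 horizontal : 2 vertical, so at depth z the loaded area has grown by z in each plan dimension:
Δσ = qBL/((B+z)(L+z)) = 324×2.7×2.7/((2.7+6.3)(2.7+6.3)) = 29.16 kPa

Δσ_z ≈ 29.2 kPa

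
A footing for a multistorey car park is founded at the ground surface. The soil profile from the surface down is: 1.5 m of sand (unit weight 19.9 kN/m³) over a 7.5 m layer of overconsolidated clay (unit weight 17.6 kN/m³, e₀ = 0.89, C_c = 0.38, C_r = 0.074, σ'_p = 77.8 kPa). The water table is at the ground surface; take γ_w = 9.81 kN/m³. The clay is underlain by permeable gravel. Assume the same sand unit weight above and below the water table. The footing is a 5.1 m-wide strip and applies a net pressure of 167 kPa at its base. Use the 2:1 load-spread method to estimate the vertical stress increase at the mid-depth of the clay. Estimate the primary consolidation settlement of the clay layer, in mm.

Mid-depth of clay below the ground surface: z = 1.5 + 7.5/2 = 5.25 m.
Total vertical stress at mid-clay: σ_v = 19.9×1.5 + 17.6×3.75 = 95.85 kPa.
Pore pressure: u = 9.81×(5.25 − 0) = 51.503 kPa.
Initial effective stress: σ'_0 = σ_v − u = 95.85 − 51.503 = 44.347 kPa.
Stress increase at mid-clay by the 2:1 spreading method:
Δσ = qB/(B+z) = 167×5.1/(5.1+5.25) = 82.29 kPa
Final effective stress: σ'_f = 44.347 + 82.29 = 126.64 kPa.
σ'_f = 126.64 > σ'_p = 77.8 kPa, so the stress path crosses the preconsolidation pressure — recompression up to σ'_p, then virgin compression beyond:
S_c = H/(1+e₀)·[C_r·log₁₀(σ'_p/σ'_0) + C_c·log₁₀(σ'_f/σ'_p)]
    = 7.5/1.89 × [0.074×log₁₀(77.8/44.347) + 0.38×log₁₀(126.64/77.8)]
    = 3.9683 × [0.018065 + 0.080405] = 0.3908 m

S_c ≈ 391 mm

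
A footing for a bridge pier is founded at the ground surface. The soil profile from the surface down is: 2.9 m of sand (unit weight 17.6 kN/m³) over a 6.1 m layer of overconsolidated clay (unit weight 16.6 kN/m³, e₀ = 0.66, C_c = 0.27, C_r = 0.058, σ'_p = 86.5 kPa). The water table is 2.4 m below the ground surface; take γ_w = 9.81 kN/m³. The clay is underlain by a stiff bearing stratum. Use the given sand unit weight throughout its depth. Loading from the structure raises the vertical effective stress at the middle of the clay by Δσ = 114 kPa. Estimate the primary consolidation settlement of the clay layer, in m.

S_c ≈ 0.342 m

Mid-depth of clay below the ground surface: z = 2.9 + 6.1/2 = 5.95 m.
Total vertical stress at mid-clay: σ_v = 17.6×2.9 + 16.6×3.05 = 101.67 kPa.
Pore pressure: u = 9.81×(5.95 − 2.4) = 34.825 kPa.
Initial effective stress: σ'_0 = σ_v − u = 101.67 − 34.825 = 66.845 kPa.
Final effective stress: σ'_f = 66.845 + 114 = 180.84 kPa.
σ'_f = 180.84 > σ'_p = 86.5 kPa, so the stress path crosses the preconsolidation pressure — recompression up to σ'_p, then virgin compression beyond:
S_c = H/(1+e₀)·[C_r·log₁₀(σ'_p/σ'_0) + C_c·log₁₀(σ'_f/σ'_p)]
    = 6.1/1.66 × [0.058×log₁₀(86.5/66.845) + 0.27×log₁₀(180.84/86.5)]
    = 3.6747 × [0.0064929 + 0.086475] = 0.3416 m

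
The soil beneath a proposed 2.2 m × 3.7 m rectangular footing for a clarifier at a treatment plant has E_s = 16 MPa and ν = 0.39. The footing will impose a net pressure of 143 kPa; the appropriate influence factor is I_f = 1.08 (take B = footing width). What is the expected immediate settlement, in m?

S_e ≈ 0.018 m

Immediate (elastic) settlement: S_e = q·B·(1−ν²)/E_s · I_f.
E_s = 16 MPa = 16000 kPa.
S_e = 143 × 2.2 × (1 − 0.39²) / 16000 × 1.08
    = 143 × 2.2 × 0.8479 / 16000 × 1.08
    = 0.01801 m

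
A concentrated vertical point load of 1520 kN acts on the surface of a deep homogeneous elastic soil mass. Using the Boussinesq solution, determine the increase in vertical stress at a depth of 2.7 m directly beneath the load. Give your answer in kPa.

Boussinesq vertical stress below a point load on an elastic half-space:
Δσ_z = 3P/(2πz²) · [1 + (r/z)²]^(−5/2)
r/z = 0/2.7 = 0; [1+(r/z)²]^(−5/2) = 1.
Δσ_z = 3×1520/(2π×2.7²) × 1 = 99.554 × 1 = 99.55 kPa

Δσ_z ≈ 99.6 kPa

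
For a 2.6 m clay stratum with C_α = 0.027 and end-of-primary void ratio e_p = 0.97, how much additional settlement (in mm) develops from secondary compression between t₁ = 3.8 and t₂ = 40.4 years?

Secondary compression: S_s = C_α·H/(1+e_p)·log₁₀(t₂/t₁)
S_s = 0.027×2.6/(1+0.97)×log₁₀(40.4/3.8)
    = 0.03563 × 1.027 = 0.03658 m

S_s ≈ 36.6 mm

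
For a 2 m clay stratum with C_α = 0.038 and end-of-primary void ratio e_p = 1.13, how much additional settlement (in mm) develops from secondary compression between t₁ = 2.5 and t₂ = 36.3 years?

Secondary compression: S_s = C_α·H/(1+e_p)·log₁₀(t₂/t₁)
S_s = 0.038×2/(1+1.13)×log₁₀(36.3/2.5)
    = 0.03568 × 1.162 = 0.04146 m

S_s ≈ 41.5 mm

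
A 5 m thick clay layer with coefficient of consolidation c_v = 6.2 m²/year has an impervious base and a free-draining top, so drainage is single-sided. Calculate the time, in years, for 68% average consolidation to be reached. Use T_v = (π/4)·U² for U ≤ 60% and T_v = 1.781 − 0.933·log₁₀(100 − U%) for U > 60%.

Drainage path length: H_d = H = 5 m (single drainage).
U > 60%: T_v = 1.781 − 0.933·log₁₀(100 − 68) = 0.3767.
t = T_v·H_d²/c_v = 0.3767×5²/6.2 = 1.519 years.

t ≈ 1.52 years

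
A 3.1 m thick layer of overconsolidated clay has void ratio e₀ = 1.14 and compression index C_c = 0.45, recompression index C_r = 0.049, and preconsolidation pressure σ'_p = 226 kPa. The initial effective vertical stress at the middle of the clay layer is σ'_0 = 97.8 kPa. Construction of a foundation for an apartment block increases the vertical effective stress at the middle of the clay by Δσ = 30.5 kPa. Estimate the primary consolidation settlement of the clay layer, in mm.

S_c ≈ 8.37 mm

Final effective stress: σ'_f = 97.8 + 30.5 = 128.3 kPa.
σ'_f = 128.3 ≤ σ'_p = 226 kPa, so the clay remains overconsolidated and only the recompression index applies:
S_c = C_r·H/(1+e₀)·log₁₀(σ'_f/σ'_0) = 0.049×3.1/2.14×log₁₀(128.3/97.8)
    = 0.070981 × 0.11789 = 0.008368 m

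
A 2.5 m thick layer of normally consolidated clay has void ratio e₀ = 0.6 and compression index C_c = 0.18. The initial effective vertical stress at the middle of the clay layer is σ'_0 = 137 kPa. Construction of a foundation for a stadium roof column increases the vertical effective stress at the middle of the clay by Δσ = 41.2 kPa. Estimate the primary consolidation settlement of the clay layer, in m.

S_c ≈ 0.0321 m

Final effective stress: σ'_f = σ'_0 + Δσ = 137 + 41.2 = 178.2 kPa.
Normally consolidated clay, so the full stress increment lies on the virgin compression line:
S_c = C_c·H/(1+e₀)·log₁₀(σ'_f/σ'_0) = 0.18×2.5/(1+0.6)×log₁₀(178.2/137)
    = 0.28125 × 0.11419 = 0.03212 m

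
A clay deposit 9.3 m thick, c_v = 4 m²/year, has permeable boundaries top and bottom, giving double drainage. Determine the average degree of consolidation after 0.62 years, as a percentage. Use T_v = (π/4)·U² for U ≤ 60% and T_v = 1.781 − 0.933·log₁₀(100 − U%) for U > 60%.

Drainage path length: H_d = H/2 = 4.65 m (double drainage).
T_v = c_v·t/H_d² = 4×0.62/4.65² = 0.1147.
T_v = 0.1147 corresponds to the U ≤ 60% branch:
U = √(4T_v/π) = 0.3822

U ≈ 38.2 %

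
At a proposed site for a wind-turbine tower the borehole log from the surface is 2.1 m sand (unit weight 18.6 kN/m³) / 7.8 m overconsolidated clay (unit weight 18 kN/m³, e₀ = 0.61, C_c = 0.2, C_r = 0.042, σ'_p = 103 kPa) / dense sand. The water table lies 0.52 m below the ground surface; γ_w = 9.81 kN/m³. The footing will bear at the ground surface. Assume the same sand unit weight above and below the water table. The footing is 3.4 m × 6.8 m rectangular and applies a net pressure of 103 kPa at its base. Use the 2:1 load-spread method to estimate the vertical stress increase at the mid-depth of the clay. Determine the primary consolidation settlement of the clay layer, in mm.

Mid-depth of clay below the ground surface: z = 2.1 + 7.8/2 = 6 m.
Total vertical stress at mid-clay: σ_v = 18.6×2.1 + 18×3.9 = 109.26 kPa.
Pore pressure: u = 9.81×(6 − 0.52) = 53.759 kPa.
Initial effective stress: σ'_0 = σ_v − u = 109.26 − 53.759 = 55.501 kPa.
Stress increase at mid-clay by the 2:1 spreading method:
Δσ = qBL/((B+z)(L+z)) = 103×3.4×6.8/((3.4+6)(6.8+6)) = 19.792 kPa
Final effective stress: σ'_f = 55.501 + 19.792 = 75.293 kPa.
σ'_f = 75.293 ≤ σ'_p = 103 kPa, so the clay remains overconsolidated and only the recompression index applies:
S_c = C_r·H/(1+e₀)·log₁₀(σ'_f/σ'_0) = 0.042×7.8/1.61×log₁₀(75.293/55.501)
    = 0.20348 × 0.13245 = 0.02695 m

S_c ≈ 27 mm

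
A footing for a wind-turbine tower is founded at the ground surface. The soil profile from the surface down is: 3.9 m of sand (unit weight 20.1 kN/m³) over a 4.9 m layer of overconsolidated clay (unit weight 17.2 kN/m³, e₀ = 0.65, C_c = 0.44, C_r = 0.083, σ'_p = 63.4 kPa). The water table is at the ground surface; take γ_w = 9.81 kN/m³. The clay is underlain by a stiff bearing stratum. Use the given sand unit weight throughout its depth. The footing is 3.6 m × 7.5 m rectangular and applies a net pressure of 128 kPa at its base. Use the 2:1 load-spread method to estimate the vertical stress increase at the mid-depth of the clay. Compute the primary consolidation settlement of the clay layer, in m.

S_c ≈ 0.164 m

Mid-depth of clay below the ground surface: z = 3.9 + 4.9/2 = 6.35 m.
Total vertical stress at mid-clay: σ_v = 20.1×3.9 + 17.2×2.45 = 120.53 kPa.
Pore pressure: u = 9.81×(6.35 − 0) = 62.294 kPa.
Initial effective stress: σ'_0 = σ_v − u = 120.53 − 62.294 = 58.236 kPa.
Stress increase at mid-clay by the 2:1 spreading method:
Δσ = qBL/((B+z)(L+z)) = 128×3.6×7.5/((3.6+6.35)(7.5+6.35)) = 25.078 kPa
Final effective stress: σ'_f = 58.236 + 25.078 = 83.314 kPa.
σ'_f = 83.314 > σ'_p = 63.4 kPa, so the stress path crosses the preconsolidation pressure — recompression up to σ'_p, then virgin compression beyond:
S_c = H/(1+e₀)·[C_r·log₁₀(σ'_p/σ'_0) + C_c·log₁₀(σ'_f/σ'_p)]
    = 4.9/1.65 × [0.083×log₁₀(63.4/58.236) + 0.44×log₁₀(83.314/63.4)]
    = 2.9697 × [0.0030625 + 0.052197] = 0.1641 m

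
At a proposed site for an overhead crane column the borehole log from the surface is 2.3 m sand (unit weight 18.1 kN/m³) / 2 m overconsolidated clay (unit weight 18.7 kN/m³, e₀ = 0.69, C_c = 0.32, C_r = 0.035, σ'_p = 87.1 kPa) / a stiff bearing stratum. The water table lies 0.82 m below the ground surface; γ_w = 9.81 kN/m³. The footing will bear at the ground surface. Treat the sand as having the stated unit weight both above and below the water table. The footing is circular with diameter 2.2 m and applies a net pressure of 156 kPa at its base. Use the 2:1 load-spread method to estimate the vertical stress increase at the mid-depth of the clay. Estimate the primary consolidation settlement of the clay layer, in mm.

Mid-depth of clay below the ground surface: z = 2.3 + 2/2 = 3.3 m.
Total vertical stress at mid-clay: σ_v = 18.1×2.3 + 18.7×1 = 60.33 kPa.
Pore pressure: u = 9.81×(3.3 − 0.82) = 24.329 kPa.
Initial effective stress: σ'_0 = σ_v − u = 60.33 − 24.329 = 36.001 kPa.
Stress increase at mid-clay by the 2:1 spreading method:
Δσ ≈ qD²/(D+z)² = 156×2.2²/(2.2+3.3)² = 24.96 kPa
Final effective stress: σ'_f = 36.001 + 24.96 = 60.961 kPa.
σ'_f = 60.961 ≤ σ'_p = 87.1 kPa, so the clay remains overconsolidated and only the recompression index applies:
S_c = C_r·H/(1+e₀)·log₁₀(σ'_f/σ'_0) = 0.035×2/1.69×log₁₀(60.961/36.001)
    = 0.041419 × 0.22874 = 0.009474 m

S_c ≈ 9.47 mm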